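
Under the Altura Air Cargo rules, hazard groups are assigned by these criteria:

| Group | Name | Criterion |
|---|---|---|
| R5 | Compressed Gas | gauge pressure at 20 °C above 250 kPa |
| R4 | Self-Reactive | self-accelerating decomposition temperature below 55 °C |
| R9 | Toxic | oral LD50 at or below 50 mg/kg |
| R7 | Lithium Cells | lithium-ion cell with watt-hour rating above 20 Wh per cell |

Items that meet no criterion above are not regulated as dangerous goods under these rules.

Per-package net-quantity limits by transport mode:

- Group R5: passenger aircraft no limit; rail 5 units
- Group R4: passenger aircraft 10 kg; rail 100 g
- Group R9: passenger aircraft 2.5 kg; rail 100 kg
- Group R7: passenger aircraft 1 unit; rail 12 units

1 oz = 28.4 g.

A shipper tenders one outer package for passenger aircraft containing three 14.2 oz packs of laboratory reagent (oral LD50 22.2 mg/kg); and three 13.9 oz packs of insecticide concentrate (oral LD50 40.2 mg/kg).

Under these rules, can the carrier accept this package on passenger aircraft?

Yes

Laboratory reagent: oral LD50 22.2 mg/kg ≤ 50 mg/kg → Group R9 (Toxic).
The insecticide concentrate has oral LD50 40.2 mg/kg, which is ≤ 50 mg/kg, so it is Group R9 (Toxic).
Total Group R9: (three 14.2 oz packs = 1209.84 g) + (three 13.9 oz packs = 1184.28 g) = 2394.12 g.
2394.12 g ≤ 2.5 kg (passenger aircraft limit, Group R9) — within limit.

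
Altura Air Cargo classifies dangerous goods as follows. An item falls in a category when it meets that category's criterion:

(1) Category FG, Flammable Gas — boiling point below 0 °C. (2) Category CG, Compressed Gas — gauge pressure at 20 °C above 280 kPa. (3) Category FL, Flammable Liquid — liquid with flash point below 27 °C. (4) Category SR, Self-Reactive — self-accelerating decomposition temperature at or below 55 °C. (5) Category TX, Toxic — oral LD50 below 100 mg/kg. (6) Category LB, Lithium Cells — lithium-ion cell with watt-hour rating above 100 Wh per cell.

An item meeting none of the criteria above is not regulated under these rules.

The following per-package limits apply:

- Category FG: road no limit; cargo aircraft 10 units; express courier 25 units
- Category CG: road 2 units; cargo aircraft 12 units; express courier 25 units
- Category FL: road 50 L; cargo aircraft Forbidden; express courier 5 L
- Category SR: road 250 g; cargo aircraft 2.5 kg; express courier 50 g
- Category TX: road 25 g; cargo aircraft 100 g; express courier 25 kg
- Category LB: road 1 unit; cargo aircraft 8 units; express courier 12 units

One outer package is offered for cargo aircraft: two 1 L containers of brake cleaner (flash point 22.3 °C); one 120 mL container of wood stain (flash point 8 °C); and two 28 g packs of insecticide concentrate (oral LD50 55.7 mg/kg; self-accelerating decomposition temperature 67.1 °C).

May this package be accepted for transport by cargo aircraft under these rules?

No

With flash point 22.3 °C (< 27 °C), the brake cleaner falls in Category FL.
With flash point 8 °C (< 27 °C), the wood stain falls in Category FL.
Oral LD50 55.7 mg/kg meets the Category TX criterion (Toxic), so the insecticide concentrate is Category TX.
Category TX quantity: two 28 g packs = 56 g.
56 g is within the cargo aircraft limit of 100 g for Category TX.
Total Category FL: (two 1 L containers = 2 L) + 120 mL = 2.12 L.
Category FL is Forbidden by cargo aircraft.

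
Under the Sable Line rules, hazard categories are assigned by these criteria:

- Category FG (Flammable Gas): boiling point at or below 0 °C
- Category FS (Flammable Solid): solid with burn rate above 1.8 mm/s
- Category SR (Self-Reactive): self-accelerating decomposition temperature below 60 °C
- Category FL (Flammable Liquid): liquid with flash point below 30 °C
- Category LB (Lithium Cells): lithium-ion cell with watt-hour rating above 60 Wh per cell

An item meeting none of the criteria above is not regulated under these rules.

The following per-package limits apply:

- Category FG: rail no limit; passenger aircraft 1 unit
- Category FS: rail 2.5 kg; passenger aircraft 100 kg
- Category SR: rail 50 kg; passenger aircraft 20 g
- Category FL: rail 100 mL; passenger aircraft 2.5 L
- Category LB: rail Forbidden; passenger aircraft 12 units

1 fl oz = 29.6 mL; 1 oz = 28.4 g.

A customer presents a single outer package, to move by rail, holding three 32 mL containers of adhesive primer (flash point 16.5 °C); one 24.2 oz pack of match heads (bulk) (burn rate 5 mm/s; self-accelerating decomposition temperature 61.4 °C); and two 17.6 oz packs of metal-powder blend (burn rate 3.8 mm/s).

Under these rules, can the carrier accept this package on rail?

Yes

Adhesive primer: flash point 16.5 °C < 30 °C → Category FL (Flammable Liquid).
With burn rate 5 mm/s (> 1.8 mm/s), the match heads (bulk) fall in Category FS.
The metal-powder blend has burn rate 3.8 mm/s, which is > 1.8 mm/s, so it is Category FS (Flammable Solid).
Category FS net quantity: (one 24.2 oz pack = 687.28 g) + (two 17.6 oz packs = 999.68 g) = 1686.96 g.
That is within the Category FS rail limit of 2.5 kg.
Category FL quantity: three 32 mL containers = 96 mL.
96 mL ≤ 100 mL (rail limit, Category FL) — within limit.
Every hazard category is within its rail limit and no segregation rule is violated.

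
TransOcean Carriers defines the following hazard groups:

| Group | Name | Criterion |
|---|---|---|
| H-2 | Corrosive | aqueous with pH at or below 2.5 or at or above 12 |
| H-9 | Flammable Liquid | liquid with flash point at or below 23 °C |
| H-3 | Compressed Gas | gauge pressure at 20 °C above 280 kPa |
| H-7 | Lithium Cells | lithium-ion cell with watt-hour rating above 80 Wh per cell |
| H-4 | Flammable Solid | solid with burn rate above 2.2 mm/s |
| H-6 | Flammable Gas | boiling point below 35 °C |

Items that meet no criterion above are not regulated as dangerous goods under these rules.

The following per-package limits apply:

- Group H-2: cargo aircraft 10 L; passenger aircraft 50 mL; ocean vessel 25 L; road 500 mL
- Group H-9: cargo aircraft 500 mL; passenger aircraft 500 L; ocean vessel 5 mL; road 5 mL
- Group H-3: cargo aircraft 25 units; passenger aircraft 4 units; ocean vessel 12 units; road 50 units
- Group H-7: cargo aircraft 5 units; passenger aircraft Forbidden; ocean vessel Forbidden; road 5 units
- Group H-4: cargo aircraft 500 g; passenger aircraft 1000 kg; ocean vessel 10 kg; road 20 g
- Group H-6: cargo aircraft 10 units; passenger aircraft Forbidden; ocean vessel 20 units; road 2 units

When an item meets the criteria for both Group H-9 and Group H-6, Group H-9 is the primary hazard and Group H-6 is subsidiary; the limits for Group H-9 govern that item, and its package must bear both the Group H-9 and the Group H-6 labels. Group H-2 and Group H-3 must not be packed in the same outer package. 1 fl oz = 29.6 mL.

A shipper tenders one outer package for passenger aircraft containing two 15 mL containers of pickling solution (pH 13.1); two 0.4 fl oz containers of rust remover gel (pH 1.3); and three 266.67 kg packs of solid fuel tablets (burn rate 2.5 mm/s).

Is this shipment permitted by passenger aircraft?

With pH 13.1 (≥ 12), the pickling solution falls in Group H-2.
pH 1.3 meets the Group H-2 criterion (Corrosive), so the rust remover gel is Group H-2.
The solid fuel tablets have burn rate 2.5 mm/s, which is > 2.2 mm/s, so they are Group H-4 (Flammable Solid).
Group H-2 net quantity: (two 15 mL containers = 30 mL) + (two 0.4 fl oz containers = 23.68 mL) = 53.68 mL.
53.68 mL > 50 mL (passenger aircraft limit, Group H-2) — over the limit.
Group H-4 quantity: three 266.67 kg packs = 800.01 kg.
That is within the Group H-4 passenger aircraft limit of 1000 kg.
The segregation rule (Group H-2 with Group H-3) does not apply to Group H-2 with Group H-4.

No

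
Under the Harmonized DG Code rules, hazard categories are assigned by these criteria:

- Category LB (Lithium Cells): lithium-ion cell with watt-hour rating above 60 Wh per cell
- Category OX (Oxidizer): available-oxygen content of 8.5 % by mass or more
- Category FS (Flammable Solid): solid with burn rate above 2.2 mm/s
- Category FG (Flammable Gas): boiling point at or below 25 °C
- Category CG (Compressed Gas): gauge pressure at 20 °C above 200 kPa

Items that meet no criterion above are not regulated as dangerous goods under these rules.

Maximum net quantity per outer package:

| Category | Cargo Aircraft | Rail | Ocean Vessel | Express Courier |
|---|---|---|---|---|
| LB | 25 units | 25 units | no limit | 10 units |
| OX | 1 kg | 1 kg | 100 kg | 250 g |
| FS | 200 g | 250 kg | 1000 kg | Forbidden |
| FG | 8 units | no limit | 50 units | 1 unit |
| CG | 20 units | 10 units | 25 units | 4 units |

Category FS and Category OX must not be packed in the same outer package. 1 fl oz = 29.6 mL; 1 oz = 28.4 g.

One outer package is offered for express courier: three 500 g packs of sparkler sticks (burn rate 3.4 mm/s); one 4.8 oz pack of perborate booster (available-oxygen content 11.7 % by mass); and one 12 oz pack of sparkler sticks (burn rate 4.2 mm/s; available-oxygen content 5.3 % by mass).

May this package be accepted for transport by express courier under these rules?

Sparkler sticks: burn rate 3.4 mm/s > 2.2 mm/s → Category FS (Flammable Solid).
Perborate booster: available-oxygen content 11.7 % by mass ≥ 8.5 % by mass → Category OX (Oxidizer).
Sparkler sticks: burn rate 4.2 mm/s > 2.2 mm/s → Category FS (Flammable Solid).
Category FS net quantity: (three 500 g packs = 1.5 kg) + (one 12 oz pack = 340.8 g) = 1840.8 g.
Category FS is Forbidden by express courier.
Category OX quantity: one 4.8 oz pack = 136.32 g.
136.32 g is within the express courier limit of 250 g for Category OX.
Category FS and Category OX may not share an outer package.

No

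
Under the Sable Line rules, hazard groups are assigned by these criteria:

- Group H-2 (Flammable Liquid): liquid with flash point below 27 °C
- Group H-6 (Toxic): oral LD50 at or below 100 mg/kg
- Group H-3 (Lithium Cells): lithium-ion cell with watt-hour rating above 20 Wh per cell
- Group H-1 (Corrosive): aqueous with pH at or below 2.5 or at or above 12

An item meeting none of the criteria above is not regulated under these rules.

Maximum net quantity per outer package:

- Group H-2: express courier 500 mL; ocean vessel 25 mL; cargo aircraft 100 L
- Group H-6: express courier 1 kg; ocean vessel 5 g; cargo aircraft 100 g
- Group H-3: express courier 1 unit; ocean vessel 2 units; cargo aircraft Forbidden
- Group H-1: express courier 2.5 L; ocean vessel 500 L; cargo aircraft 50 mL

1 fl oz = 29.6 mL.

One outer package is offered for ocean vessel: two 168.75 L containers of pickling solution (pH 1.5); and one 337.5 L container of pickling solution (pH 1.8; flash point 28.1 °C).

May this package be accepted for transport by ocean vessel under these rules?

Pickling solution: pH 1.5 ≤ 2.5 → Group H-1 (Corrosive).
pH 1.8 meets the Group H-1 criterion (Corrosive), so the pickling solution is Group H-1.
Total Group H-1: (two 168.75 L containers = 337.5 L) + 337.5 L = 675 L.
675 L exceeds the ocean vessel limit of 500 L for Group H-1.

No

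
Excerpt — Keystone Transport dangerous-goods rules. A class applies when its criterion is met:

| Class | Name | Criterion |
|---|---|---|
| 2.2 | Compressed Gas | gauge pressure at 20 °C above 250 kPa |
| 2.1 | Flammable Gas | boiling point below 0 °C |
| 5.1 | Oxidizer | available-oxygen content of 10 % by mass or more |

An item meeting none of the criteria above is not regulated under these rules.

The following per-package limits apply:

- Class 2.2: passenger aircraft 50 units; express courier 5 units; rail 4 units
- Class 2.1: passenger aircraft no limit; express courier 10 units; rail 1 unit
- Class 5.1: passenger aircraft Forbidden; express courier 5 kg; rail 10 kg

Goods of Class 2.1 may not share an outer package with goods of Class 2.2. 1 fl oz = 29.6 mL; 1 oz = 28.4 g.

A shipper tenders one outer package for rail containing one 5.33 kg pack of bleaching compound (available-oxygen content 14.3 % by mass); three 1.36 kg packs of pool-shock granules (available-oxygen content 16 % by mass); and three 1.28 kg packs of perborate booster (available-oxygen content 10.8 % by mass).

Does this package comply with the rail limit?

No

The bleaching compound has available-oxygen content 14.3 % by mass, which is ≥ 10 % by mass, so it is Class 5.1 (Oxidizer).
The pool-shock granules have available-oxygen content 16 % by mass, which is ≥ 10 % by mass, so they are Class 5.1 (Oxidizer).
With available-oxygen content 10.8 % by mass (≥ 10 % by mass), the perborate booster falls in Class 5.1.
Class 5.1 net quantity: 5.33 kg + (three 1.36 kg packs = 4.08 kg) + (three 1.28 kg packs = 3.84 kg) = 13.25 kg.
13.25 kg exceeds the rail limit of 10 kg for Class 5.1.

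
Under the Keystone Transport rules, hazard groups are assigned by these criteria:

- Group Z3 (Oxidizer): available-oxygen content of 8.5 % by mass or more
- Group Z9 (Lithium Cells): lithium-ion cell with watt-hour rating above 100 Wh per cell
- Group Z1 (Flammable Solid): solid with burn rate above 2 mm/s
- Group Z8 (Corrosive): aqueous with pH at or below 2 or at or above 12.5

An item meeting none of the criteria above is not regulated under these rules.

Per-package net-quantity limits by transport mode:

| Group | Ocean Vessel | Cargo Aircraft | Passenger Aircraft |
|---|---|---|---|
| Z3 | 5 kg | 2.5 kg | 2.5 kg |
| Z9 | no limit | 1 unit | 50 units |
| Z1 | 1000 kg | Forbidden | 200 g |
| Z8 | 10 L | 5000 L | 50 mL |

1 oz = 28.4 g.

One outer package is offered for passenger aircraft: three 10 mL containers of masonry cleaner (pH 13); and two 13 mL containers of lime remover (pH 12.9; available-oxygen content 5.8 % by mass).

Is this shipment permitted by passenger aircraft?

No

pH 13 meets the Group Z8 criterion (Corrosive), so the masonry cleaner is Group Z8.
The lime remover has pH 12.9, which is ≥ 12.5, so it is Group Z8 (Corrosive).
Total Group Z8: (three 10 mL containers = 30 mL) + (two 13 mL containers = 26 mL) = 56 mL.
56 mL exceeds the passenger aircraft limit of 50 mL for Group Z8.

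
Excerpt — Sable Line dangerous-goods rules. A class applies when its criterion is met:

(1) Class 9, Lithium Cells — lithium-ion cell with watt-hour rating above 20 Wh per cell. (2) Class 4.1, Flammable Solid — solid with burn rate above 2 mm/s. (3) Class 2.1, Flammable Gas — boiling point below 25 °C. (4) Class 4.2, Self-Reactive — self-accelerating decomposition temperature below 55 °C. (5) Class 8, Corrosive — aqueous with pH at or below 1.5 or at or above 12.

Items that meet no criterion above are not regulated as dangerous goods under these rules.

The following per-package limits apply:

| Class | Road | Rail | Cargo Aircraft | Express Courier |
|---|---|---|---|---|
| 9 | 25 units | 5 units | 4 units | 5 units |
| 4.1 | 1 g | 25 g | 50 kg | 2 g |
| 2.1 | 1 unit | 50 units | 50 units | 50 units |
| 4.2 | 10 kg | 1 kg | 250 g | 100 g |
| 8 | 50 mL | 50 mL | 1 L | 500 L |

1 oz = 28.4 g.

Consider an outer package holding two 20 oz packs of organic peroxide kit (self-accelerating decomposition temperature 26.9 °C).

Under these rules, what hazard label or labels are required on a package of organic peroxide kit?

With self-accelerating decomposition temperature 26.9 °C (< 55 °C), the organic peroxide kit falls in Class 4.2.
Only the Class 4.2 label is required.

Class 4.2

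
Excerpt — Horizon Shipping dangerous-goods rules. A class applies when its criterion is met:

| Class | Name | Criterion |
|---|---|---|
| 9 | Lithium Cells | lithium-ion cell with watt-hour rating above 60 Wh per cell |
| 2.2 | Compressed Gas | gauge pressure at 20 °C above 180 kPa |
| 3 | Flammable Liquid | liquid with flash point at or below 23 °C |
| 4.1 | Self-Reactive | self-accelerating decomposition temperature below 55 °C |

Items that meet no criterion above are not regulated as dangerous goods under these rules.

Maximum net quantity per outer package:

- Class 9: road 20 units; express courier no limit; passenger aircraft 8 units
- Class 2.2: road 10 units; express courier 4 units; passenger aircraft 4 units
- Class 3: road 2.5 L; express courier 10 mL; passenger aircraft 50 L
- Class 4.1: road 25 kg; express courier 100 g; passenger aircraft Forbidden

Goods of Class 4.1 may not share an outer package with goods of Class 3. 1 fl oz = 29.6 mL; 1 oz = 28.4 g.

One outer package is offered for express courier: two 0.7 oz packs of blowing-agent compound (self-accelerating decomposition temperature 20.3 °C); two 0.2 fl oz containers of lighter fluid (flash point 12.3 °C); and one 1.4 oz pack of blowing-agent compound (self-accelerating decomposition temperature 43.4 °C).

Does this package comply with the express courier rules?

Self-accelerating decomposition temperature 20.3 °C meets the Class 4.1 criterion (Self-Reactive), so the blowing-agent compound is Class 4.1.
Flash point 12.3 °C meets the Class 3 criterion (Flammable Liquid), so the lighter fluid is Class 3.
Self-accelerating decomposition temperature 43.4 °C meets the Class 4.1 criterion (Self-Reactive), so the blowing-agent compound is Class 4.1.
Total Class 4.1: (two 0.7 oz packs = 39.76 g) + (one 1.4 oz pack = 39.76 g) = 79.52 g.
79.52 g ≤ 100 g (express courier limit, Class 4.1) — within limit.
Class 3 quantity: two 0.2 fl oz containers = 11.84 mL.
11.84 mL > 10 mL (express courier limit, Class 3) — over the limit.
Class 4.1 and Class 3 may not share an outer package.

No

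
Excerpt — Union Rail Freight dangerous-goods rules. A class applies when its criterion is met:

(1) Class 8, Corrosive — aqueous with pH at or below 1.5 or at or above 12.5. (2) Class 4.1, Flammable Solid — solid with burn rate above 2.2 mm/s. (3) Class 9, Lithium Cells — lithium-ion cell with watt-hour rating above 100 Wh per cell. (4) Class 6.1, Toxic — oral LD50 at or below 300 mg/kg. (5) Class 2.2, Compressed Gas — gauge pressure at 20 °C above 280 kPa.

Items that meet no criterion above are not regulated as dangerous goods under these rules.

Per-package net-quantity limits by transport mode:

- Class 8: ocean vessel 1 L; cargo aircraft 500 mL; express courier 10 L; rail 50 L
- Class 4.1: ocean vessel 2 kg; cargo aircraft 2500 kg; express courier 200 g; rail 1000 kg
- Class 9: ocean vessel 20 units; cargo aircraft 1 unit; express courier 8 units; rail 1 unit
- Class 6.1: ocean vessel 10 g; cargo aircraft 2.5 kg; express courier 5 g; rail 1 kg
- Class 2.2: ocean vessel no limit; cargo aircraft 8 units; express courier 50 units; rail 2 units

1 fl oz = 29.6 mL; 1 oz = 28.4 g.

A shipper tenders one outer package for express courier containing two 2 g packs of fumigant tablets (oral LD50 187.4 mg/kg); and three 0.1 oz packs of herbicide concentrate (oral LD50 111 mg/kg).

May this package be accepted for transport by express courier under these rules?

No

Fumigant tablets: oral LD50 187.4 mg/kg ≤ 300 mg/kg → Class 6.1 (Toxic).
The herbicide concentrate has oral LD50 111 mg/kg, which is ≤ 300 mg/kg, so it is Class 6.1 (Toxic).
Class 6.1 net quantity: (two 2 g packs = 4 g) + (three 0.1 oz packs = 8.52 g) = 12.52 g.
12.52 g exceeds the express courier limit of 5 g for Class 6.1.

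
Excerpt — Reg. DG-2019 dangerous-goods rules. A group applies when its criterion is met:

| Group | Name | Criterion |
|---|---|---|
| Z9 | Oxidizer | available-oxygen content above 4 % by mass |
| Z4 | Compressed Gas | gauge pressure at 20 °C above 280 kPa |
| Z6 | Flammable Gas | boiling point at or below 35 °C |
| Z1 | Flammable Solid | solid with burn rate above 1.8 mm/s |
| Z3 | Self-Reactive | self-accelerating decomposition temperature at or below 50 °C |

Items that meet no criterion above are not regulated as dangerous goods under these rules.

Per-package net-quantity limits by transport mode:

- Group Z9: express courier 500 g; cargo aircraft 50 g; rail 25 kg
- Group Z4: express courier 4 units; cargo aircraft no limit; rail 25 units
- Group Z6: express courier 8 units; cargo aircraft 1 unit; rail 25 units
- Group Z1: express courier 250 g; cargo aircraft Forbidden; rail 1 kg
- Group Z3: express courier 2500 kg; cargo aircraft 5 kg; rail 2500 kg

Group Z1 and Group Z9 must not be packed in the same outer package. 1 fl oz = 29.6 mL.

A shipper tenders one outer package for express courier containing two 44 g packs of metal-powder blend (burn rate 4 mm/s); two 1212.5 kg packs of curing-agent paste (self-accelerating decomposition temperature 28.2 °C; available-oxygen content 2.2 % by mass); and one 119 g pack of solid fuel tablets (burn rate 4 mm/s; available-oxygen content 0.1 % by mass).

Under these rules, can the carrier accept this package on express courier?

Burn rate 4 mm/s meets the Group Z1 criterion (Flammable Solid), so the metal-powder blend is Group Z1.
The curing-agent paste has self-accelerating decomposition temperature 28.2 °C, which is ≤ 50 °C, so it is Group Z3 (Self-Reactive).
The solid fuel tablets have burn rate 4 mm/s, which is > 1.8 mm/s, so they are Group Z1 (Flammable Solid).
Group Z1 net quantity: (two 44 g packs = 88 g) + 119 g = 207 g.
That is within the Group Z1 express courier limit of 250 g.
Group Z3 quantity: two 1212.5 kg packs = 2425 kg.
That is within the Group Z3 express courier limit of 2500 kg.
The segregation rule (Group Z1 with Group Z9) does not apply to Group Z1 with Group Z3.
Every hazard group is within its express courier limit and no segregation rule is violated.

Yes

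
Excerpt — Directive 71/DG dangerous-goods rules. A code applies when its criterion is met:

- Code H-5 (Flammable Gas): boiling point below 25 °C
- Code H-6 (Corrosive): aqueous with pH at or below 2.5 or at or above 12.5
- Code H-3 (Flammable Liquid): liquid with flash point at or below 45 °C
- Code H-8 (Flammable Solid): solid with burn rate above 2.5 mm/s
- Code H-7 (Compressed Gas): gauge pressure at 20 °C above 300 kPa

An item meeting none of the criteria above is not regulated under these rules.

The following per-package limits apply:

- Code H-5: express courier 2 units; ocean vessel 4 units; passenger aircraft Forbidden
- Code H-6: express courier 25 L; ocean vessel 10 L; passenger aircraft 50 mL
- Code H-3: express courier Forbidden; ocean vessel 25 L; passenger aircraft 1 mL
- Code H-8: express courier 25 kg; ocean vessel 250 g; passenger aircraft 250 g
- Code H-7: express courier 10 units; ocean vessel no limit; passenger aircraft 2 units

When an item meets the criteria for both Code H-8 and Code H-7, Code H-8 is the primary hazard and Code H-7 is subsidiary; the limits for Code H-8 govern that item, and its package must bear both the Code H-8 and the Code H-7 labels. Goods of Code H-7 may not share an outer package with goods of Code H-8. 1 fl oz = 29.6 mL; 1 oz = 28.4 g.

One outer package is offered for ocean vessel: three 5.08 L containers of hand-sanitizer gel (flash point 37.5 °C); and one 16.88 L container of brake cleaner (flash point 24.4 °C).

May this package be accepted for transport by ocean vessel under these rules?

No

Hand-sanitizer gel: flash point 37.5 °C ≤ 45 °C → Code H-3 (Flammable Liquid).
The brake cleaner has flash point 24.4 °C, which is ≤ 45 °C, so it is Code H-3 (Flammable Liquid).
Code H-3 net quantity: (three 5.08 L containers = 15.24 L) + 16.88 L = 32.12 L.
That exceeds the Code H-3 ocean vessel limit of 25 L.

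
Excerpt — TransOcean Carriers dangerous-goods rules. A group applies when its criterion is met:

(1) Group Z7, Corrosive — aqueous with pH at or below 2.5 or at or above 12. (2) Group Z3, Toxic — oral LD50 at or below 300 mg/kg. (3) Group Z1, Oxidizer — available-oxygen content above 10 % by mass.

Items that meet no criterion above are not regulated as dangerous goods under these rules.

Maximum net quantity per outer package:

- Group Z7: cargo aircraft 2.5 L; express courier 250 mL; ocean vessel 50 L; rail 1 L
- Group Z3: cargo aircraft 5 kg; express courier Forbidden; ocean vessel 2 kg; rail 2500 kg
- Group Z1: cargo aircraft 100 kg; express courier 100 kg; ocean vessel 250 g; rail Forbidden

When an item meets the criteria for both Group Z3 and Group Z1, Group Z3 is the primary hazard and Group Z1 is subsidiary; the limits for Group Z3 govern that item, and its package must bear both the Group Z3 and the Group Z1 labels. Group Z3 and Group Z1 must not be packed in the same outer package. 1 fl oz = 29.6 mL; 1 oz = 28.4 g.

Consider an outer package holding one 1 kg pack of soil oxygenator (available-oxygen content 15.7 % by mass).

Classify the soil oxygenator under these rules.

Group Z1

The soil oxygenator has available-oxygen content 15.7 % by mass, which is > 10 % by mass, so it is Group Z1 (Oxidizer).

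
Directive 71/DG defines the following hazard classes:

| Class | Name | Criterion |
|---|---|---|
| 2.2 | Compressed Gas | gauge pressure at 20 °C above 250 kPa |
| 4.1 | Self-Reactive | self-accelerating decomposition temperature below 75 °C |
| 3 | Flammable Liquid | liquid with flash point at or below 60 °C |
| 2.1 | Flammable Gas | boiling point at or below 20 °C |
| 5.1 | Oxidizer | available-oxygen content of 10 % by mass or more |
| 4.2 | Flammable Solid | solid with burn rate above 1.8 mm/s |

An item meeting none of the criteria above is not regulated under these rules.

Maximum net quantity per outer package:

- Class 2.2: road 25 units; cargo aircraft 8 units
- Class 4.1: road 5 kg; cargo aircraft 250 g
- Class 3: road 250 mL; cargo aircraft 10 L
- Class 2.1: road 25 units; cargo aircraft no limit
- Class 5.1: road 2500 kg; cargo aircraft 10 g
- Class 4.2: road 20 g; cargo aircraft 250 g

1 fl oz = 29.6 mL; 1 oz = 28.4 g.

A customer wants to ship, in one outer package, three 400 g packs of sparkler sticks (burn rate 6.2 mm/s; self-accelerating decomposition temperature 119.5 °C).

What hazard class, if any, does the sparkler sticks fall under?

Class 4.2

Burn rate 6.2 mm/s meets the Class 4.2 criterion (Flammable Solid), so the sparkler sticks are Class 4.2.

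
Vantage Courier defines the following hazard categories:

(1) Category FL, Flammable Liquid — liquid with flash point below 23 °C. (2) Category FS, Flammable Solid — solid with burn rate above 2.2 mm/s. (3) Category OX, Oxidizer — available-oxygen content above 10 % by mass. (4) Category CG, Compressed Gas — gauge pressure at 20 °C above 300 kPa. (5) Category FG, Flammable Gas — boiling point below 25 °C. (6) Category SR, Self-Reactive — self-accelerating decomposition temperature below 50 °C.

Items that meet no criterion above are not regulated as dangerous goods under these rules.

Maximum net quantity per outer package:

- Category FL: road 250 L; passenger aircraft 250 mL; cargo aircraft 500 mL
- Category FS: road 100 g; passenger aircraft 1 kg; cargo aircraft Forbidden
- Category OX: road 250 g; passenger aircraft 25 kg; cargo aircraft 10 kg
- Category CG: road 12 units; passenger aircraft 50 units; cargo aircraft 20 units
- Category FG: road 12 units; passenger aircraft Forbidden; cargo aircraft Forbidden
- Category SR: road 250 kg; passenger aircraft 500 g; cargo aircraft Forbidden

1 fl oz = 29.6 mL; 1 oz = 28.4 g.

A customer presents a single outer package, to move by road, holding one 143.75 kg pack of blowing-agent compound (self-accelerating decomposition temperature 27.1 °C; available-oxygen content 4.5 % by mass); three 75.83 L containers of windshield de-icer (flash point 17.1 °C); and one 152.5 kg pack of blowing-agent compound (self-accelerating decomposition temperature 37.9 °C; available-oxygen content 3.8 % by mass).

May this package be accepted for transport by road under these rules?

No

Self-accelerating decomposition temperature 27.1 °C meets the Category SR criterion (Self-Reactive), so the blowing-agent compound is Category SR.
With flash point 17.1 °C (< 23 °C), the windshield de-icer falls in Category FL.
With self-accelerating decomposition temperature 37.9 °C (< 50 °C), the blowing-agent compound falls in Category SR.
Total Category SR: 143.75 kg + 152.5 kg = 296.25 kg.
296.25 kg > 250 kg (road limit, Category SR) — over the limit.
Category FL quantity: three 75.83 L containers = 227.49 L.
227.49 L is within the road limit of 250 L for Category FL.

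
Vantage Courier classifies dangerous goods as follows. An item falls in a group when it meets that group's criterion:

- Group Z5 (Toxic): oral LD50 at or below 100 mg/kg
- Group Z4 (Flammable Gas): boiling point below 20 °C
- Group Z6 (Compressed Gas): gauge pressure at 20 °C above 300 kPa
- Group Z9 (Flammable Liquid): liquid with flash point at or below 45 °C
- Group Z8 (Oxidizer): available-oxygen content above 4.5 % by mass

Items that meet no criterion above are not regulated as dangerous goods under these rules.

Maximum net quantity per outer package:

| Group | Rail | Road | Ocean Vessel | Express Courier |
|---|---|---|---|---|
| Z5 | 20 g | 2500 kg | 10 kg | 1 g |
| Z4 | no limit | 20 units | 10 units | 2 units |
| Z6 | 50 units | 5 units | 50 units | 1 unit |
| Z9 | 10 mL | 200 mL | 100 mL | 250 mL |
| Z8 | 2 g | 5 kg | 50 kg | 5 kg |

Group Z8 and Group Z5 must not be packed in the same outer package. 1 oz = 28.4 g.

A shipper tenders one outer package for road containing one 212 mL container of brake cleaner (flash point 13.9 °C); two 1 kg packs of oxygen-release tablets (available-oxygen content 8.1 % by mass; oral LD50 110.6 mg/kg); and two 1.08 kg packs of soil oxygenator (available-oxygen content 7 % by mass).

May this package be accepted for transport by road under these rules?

Flash point 13.9 °C meets the Group Z9 criterion (Flammable Liquid), so the brake cleaner is Group Z9.
Available-oxygen content 8.1 % by mass meets the Group Z8 criterion (Oxidizer), so the oxygen-release tablets are Group Z8.
Available-oxygen content 7 % by mass meets the Group Z8 criterion (Oxidizer), so the soil oxygenator is Group Z8.
Group Z8 net quantity: (two 1 kg packs = 2 kg) + (two 1.08 kg packs = 2.16 kg) = 4.16 kg.
4.16 kg is within the road limit of 5 kg for Group Z8.
Group Z9 quantity: 212 mL.
212 mL > 200 mL (road limit, Group Z9) — over the limit.
The segregation rule (Group Z8 with Group Z5) does not apply to Group Z8 with Group Z9.

No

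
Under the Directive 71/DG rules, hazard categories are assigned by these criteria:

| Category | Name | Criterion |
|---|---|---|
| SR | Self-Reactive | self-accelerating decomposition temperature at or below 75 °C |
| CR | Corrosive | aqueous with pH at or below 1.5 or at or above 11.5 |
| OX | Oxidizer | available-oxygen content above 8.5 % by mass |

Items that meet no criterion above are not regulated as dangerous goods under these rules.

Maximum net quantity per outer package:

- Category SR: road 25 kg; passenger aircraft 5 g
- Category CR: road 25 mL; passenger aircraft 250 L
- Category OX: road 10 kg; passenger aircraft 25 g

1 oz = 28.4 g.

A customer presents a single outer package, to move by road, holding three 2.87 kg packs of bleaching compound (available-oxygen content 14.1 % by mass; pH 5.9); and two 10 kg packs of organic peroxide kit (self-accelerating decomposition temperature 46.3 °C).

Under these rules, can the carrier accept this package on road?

Yes

Available-oxygen content 14.1 % by mass meets the Category OX criterion (Oxidizer), so the bleaching compound is Category OX.
The organic peroxide kit has self-accelerating decomposition temperature 46.3 °C, which is ≤ 75 °C, so it is Category SR (Self-Reactive).
Category OX quantity: three 2.87 kg packs = 8.61 kg.
That is within the Category OX road limit of 10 kg.
Category SR quantity: two 10 kg packs = 20 kg.
20 kg ≤ 25 kg (road limit, Category SR) — within limit.
Every hazard category is within its road limit and no segregation rule is violated.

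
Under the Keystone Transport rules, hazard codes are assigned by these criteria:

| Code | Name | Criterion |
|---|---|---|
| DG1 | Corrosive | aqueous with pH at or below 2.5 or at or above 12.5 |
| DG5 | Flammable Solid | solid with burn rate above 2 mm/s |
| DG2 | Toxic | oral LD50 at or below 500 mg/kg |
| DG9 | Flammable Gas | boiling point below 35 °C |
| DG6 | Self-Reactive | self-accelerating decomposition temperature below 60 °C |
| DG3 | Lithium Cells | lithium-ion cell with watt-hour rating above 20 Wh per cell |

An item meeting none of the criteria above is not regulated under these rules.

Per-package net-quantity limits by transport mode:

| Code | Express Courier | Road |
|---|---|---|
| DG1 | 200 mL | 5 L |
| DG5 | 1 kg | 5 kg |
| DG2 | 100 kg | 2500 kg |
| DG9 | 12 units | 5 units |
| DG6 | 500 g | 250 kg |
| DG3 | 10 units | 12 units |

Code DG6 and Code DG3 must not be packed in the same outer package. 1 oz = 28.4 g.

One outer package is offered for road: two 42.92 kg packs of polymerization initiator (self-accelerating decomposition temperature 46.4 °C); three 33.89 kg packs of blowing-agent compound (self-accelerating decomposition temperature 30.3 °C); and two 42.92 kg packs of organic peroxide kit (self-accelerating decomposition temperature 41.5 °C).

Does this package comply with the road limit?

Self-accelerating decomposition temperature 46.4 °C meets the Code DG6 criterion (Self-Reactive), so the polymerization initiator is Code DG6.
The blowing-agent compound has self-accelerating decomposition temperature 30.3 °C, which is < 60 °C, so it is Code DG6 (Self-Reactive).
Organic peroxide kit: self-accelerating decomposition temperature 41.5 °C < 60 °C → Code DG6 (Self-Reactive).
Code DG6 net quantity: (two 42.92 kg packs = 85.84 kg) + (three 33.89 kg packs = 101.67 kg) + (two 42.92 kg packs = 85.84 kg) = 273.35 kg.
273.35 kg exceeds the road limit of 250 kg for Code DG6.

No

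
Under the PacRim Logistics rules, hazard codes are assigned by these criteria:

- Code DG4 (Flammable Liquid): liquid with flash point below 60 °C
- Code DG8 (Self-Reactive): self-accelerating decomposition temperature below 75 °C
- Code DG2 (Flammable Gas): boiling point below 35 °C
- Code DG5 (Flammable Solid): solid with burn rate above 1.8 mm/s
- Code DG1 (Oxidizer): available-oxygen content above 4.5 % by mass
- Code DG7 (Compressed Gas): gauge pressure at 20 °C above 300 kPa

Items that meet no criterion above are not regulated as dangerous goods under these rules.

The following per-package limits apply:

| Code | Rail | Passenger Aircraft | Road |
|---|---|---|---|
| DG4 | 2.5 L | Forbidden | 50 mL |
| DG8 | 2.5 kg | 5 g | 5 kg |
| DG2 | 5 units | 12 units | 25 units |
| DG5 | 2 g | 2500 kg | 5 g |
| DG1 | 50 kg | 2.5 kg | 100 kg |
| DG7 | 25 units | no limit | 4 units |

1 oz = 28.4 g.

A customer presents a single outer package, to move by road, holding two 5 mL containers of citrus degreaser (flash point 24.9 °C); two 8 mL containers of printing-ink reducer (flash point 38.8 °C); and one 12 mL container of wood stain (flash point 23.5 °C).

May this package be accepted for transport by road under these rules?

Citrus degreaser: flash point 24.9 °C < 60 °C → Code DG4 (Flammable Liquid).
The printing-ink reducer has flash point 38.8 °C, which is < 60 °C, so it is Code DG4 (Flammable Liquid).
With flash point 23.5 °C (< 60 °C), the wood stain falls in Code DG4.
Total Code DG4: (two 5 mL containers = 10 mL) + (two 8 mL containers = 16 mL) + 12 mL = 38 mL.
38 mL is within the road limit of 50 mL for Code DG4.

Yes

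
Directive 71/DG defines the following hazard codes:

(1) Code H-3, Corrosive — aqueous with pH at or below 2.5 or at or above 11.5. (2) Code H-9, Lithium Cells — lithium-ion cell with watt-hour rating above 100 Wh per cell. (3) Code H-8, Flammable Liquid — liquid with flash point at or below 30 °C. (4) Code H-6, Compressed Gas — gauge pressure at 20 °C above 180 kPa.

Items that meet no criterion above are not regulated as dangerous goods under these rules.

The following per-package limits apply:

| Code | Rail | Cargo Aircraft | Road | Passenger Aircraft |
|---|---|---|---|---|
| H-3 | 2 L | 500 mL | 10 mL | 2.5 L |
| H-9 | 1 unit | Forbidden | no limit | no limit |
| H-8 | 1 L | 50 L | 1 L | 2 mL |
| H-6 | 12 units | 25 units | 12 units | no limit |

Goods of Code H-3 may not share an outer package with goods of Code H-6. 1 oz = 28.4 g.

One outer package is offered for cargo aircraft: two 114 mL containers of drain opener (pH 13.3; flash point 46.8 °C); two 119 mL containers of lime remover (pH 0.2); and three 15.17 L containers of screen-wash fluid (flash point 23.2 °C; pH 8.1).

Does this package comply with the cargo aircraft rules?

pH 13.3 meets the Code H-3 criterion (Corrosive), so the drain opener is Code H-3.
pH 0.2 meets the Code H-3 criterion (Corrosive), so the lime remover is Code H-3.
Flash point 23.2 °C meets the Code H-8 criterion (Flammable Liquid), so the screen-wash fluid is Code H-8.
Total Code H-3: (two 114 mL containers = 228 mL) + (two 119 mL containers = 238 mL) = 466 mL.
466 mL is within the cargo aircraft limit of 500 mL for Code H-3.
Code H-8 quantity: three 15.17 L containers = 45.51 L.
45.51 L ≤ 50 L (cargo aircraft limit, Code H-8) — within limit.
The segregation rule (Code H-3 with Code H-6) does not apply to Code H-3 with Code H-8.
Every hazard code is within its cargo aircraft limit and no segregation rule is violated.

Yes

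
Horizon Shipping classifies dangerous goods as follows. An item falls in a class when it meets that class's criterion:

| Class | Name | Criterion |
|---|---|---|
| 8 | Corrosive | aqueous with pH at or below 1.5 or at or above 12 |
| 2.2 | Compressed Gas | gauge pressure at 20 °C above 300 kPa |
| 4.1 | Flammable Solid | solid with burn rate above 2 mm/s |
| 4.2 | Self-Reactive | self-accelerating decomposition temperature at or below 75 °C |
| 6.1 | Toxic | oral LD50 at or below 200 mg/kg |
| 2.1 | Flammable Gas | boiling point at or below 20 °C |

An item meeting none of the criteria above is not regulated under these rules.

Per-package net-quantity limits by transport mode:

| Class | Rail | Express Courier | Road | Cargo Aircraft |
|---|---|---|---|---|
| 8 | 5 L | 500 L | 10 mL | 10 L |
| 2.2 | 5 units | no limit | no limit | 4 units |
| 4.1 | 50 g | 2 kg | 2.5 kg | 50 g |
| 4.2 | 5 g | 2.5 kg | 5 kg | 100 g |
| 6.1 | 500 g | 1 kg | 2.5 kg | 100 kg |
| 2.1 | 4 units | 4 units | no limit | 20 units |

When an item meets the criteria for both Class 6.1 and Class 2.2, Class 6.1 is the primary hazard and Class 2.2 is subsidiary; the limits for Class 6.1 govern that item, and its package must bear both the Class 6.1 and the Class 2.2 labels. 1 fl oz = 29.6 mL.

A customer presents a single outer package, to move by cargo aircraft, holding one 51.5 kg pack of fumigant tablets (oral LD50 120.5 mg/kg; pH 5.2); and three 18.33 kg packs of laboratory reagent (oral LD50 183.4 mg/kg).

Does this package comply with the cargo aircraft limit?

No

With oral LD50 120.5 mg/kg (≤ 200 mg/kg), the fumigant tablets fall in Class 6.1.
With oral LD50 183.4 mg/kg (≤ 200 mg/kg), the laboratory reagent falls in Class 6.1.
Total Class 6.1: 51.5 kg + (three 18.33 kg packs = 54.99 kg) = 106.49 kg.
That exceeds the Class 6.1 cargo aircraft limit of 100 kg.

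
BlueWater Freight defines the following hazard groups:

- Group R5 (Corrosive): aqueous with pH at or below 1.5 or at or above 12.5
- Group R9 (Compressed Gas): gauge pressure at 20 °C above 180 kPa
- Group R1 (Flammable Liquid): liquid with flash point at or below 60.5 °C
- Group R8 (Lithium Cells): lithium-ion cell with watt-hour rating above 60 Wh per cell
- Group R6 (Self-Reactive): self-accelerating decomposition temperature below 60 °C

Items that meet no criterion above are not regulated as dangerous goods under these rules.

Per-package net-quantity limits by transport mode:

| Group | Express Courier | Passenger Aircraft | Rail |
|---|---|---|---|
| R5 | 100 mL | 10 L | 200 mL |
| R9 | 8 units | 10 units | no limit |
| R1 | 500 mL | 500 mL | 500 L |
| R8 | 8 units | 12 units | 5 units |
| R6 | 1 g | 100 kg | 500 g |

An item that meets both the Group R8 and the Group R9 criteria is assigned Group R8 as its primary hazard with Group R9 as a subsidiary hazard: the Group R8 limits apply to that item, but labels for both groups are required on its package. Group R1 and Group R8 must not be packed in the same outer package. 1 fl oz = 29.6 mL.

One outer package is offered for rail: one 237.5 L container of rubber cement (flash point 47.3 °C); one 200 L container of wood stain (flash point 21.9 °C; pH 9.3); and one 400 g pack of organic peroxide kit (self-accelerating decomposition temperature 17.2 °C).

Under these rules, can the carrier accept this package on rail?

Yes

With flash point 47.3 °C (≤ 60.5 °C), the rubber cement falls in Group R1.
Wood stain: flash point 21.9 °C ≤ 60.5 °C → Group R1 (Flammable Liquid).
Self-accelerating decomposition temperature 17.2 °C meets the Group R6 criterion (Self-Reactive), so the organic peroxide kit is Group R6.
Group R1 net quantity: 237.5 L + 200 L = 437.5 L.
437.5 L ≤ 500 L (rail limit, Group R1) — within limit.
Group R6 quantity: 400 g.
400 g ≤ 500 g (rail limit, Group R6) — within limit.
The segregation rule (Group R1 with Group R8) does not apply to Group R1 with Group R6.
Every hazard group is within its rail limit and no segregation rule is violated.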